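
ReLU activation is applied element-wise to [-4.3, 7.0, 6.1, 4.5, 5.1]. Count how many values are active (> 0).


ReLU(x) = max(0, x) for each element:
ReLU(-4.3) = 0
ReLU(7.0) = 7.0
ReLU(6.1) = 6.1
ReLU(4.5) = 4.5
ReLU(5.1) = 5.1
Active neurons (>0): 4

4


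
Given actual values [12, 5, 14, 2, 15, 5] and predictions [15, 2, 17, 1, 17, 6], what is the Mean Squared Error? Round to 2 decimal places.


Differences: [-3, 3, -3, 1, -2, -1]
Squared errors: [9, 9, 9, 1, 4, 1]
Sum of squared errors = 33
MSE = 33 / 6 = 5.50

5.50


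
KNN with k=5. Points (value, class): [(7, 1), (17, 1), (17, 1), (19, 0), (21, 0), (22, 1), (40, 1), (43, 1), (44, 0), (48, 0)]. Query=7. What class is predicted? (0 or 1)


Distances from query 7:
Point 7 (class 1): distance = 0
Point 17 (class 1): distance = 10
Point 17 (class 1): distance = 10
Point 19 (class 0): distance = 12
Point 21 (class 0): distance = 14
K=5 nearest neighbors: classes = [1, 1, 1, 0, 0]
Votes for class 1: 3 / 5
Majority vote => class 1

1


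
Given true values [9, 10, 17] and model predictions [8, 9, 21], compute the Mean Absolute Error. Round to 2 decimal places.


Absolute errors: [1, 1, 4]
Sum of absolute errors = 6
MAE = 6 / 3 = 2.00

2.00


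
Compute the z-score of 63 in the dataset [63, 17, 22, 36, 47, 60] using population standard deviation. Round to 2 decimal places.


Mean = (63 + 17 + 22 + 36 + 47 + 60) / 6 = 40.8333
Variance = sum((x_i - mean)^2) / n = 307.1389
Std = sqrt(307.1389) = 17.5254
Z = (x - mean) / std
= (63 - 40.8333) / 17.5254
= 22.1667 / 17.5254
= 1.26

1.26


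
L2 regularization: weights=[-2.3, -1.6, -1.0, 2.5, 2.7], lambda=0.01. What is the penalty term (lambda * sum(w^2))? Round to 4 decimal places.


Squaring each weight:
(-2.3)^2 = 5.29
(-1.6)^2 = 2.56
(-1.0)^2 = 1.0
2.5^2 = 6.25
2.7^2 = 7.29
Sum of squares = 22.39
Penalty = 0.01 * 22.39 = 0.2239

0.2239


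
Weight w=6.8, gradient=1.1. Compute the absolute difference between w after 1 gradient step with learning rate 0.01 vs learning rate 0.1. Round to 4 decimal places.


With lr=0.01: w_new = 6.8 - 0.01 * 1.1 = 6.789
With lr=0.1: w_new = 6.8 - 0.1 * 1.1 = 6.69
Absolute difference = |6.789 - 6.69|
= 0.0990

0.0990


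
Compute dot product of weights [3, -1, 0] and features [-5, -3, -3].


Element-wise products:
3 * -5 = -15
-1 * -3 = 3
0 * -3 = 0
Sum = -15 + 3 + 0
= -12

-12


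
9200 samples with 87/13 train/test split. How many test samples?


Train samples = 9200 * 87% = 8004
Test samples = 9200 - 8004
= 1196

1196


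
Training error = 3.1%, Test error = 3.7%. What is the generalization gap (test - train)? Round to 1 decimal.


Generalization gap = test_error - train_error
= 3.7 - 3.1
= 0.6%
A small gap suggests good generalization.

0.6


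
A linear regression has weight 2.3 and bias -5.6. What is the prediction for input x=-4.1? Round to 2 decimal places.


y = 2.3 * -4.1 + (-5.6)
= -9.43 + (-5.6)
= -15.03

-15.03


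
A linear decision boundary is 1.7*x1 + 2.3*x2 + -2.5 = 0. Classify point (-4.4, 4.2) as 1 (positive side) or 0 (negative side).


Compute 1.7 * -4.4 + 2.3 * 4.2 + -2.5
= -7.48 + 9.66 + -2.5
= -0.32
Since -0.32 < 0, the point is on the negative side.

0


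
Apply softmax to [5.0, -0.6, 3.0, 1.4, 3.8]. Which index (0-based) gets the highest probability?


Softmax is a monotonic transformation, so it preserves the argmax.
We need to find the index of the maximum logit.
Index 0: 5.0
Index 1: -0.6
Index 2: 3.0
Index 3: 1.4
Index 4: 3.8
Maximum logit = 5.0 at index 0

0


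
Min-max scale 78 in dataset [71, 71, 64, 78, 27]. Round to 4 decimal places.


Min = 27, Max = 78
Range = 78 - 27 = 51
Scaled = (x - min) / (max - min)
= (78 - 27) / 51
= 51 / 51
= 1.0000

1.0000


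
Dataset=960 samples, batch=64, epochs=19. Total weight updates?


Iterations per epoch = 960 / 64 = 15
Total updates = iterations_per_epoch * epochs
= 15 * 19
= 285

285


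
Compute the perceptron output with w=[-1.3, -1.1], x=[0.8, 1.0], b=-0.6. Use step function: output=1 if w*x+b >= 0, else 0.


z = w . x + b
= -1.3*0.8 + -1.1*1.0 + -0.6
= -1.04 + -1.1 + -0.6
= -2.14 + -0.6
= -2.74
Since z = -2.74 < 0, output = 0

0


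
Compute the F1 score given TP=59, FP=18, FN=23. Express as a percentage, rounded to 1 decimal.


Precision = TP / (TP + FP) = 59 / 77 = 0.7662
Recall = TP / (TP + FN) = 59 / 82 = 0.7195
F1 = 2 * P * R / (P + R)
= 2 * 0.7662 * 0.7195 / (0.7662 + 0.7195)
= 1.1026 / 1.4857
= 0.7421
As percentage: 74.2%

74.2


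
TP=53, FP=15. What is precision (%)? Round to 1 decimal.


Precision = TP / (TP + FP) * 100
= 53 / (53 + 15)
= 53 / 68
= 0.7794
= 77.9%

77.9


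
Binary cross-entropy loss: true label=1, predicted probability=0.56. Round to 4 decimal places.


For y=1: Loss = -log(p)
= -log(0.56)
= -(-0.5798)
= 0.5798

0.5798


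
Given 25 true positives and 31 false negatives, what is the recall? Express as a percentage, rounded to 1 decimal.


Recall = TP / (TP + FN) * 100
= 25 / (25 + 31)
= 25 / 56
= 0.4464
= 44.6%

44.6


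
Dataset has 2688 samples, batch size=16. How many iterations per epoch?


Iterations per epoch = dataset_size / batch_size
= 2688 / 16
= 168

168


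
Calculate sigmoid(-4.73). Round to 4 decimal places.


sigmoid(z) = 1 / (1 + exp(-z))
exp(-(-4.73)) = exp(4.73) = 113.2956
1 + 113.2956 = 114.2956
1 / 114.2956 = 0.0087

0.0087


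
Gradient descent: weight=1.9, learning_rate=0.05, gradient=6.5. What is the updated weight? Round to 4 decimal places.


w_new = w_old - lr * gradient
= 1.9 - 0.05 * 6.5
= 1.9 - (0.325)
= 1.5750

1.5750


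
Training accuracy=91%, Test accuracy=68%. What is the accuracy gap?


Gap = train_accuracy - test_accuracy
= 91 - 68
= 23%
This large gap strongly indicates overfitting.

23


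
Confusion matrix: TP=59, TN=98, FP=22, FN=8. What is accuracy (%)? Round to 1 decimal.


Accuracy = (TP + TN) / (TP + TN + FP + FN) * 100
= (59 + 98) / (59 + 98 + 22 + 8)
= 157 / 187
= 0.8396
= 84.0%

84.0


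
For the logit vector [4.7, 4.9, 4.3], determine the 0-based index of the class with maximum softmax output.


Softmax is a monotonic transformation, so it preserves the argmax.
We need to find the index of the maximum logit.
Index 0: 4.7
Index 1: 4.9
Index 2: 4.3
Maximum logit = 4.9 at index 1

1


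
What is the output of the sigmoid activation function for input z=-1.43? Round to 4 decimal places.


sigmoid(z) = 1 / (1 + exp(-z))
exp(-(-1.43)) = exp(1.43) = 4.1787
1 + 4.1787 = 5.1787
1 / 5.1787 = 0.1931

0.1931


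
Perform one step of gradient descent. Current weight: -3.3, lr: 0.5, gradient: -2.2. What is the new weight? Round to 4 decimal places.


w_new = w_old - lr * gradient
= -3.3 - 0.5 * -2.2
= -3.3 - (-1.1)
= -2.2000

-2.2000


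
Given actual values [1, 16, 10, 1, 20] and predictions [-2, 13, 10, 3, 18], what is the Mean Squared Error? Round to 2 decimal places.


Differences: [3, 3, 0, -2, 2]
Squared errors: [9, 9, 0, 4, 4]
Sum of squared errors = 26
MSE = 26 / 5 = 5.20

5.20


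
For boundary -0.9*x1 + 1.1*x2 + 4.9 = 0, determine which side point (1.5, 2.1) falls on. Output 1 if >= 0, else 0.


Compute -0.9 * 1.5 + 1.1 * 2.1 + 4.9
= -1.35 + 2.31 + 4.9
= 5.86
Since 5.86 >= 0, the point is on the positive side.

1


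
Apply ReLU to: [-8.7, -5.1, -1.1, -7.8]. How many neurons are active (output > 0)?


ReLU(x) = max(0, x) for each element:
ReLU(-8.7) = 0
ReLU(-5.1) = 0
ReLU(-1.1) = 0
ReLU(-7.8) = 0
Active neurons (>0): 0

0


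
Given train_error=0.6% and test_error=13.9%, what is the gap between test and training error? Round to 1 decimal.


Generalization gap = test_error - train_error
= 13.9 - 0.6
= 13.3%
A large gap suggests overfitting.

13.3


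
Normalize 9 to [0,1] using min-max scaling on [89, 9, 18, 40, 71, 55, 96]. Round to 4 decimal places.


Min = 9, Max = 96
Range = 96 - 9 = 87
Scaled = (x - min) / (max - min)
= (9 - 9) / 87
= 0 / 87
= 0.0000

0.0000


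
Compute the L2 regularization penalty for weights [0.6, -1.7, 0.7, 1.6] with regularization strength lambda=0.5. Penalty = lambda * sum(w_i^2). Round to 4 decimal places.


Squaring each weight:
0.6^2 = 0.36
(-1.7)^2 = 2.89
0.7^2 = 0.49
1.6^2 = 2.56
Sum of squares = 6.3
Penalty = 0.5 * 6.3 = 3.1500

3.1500


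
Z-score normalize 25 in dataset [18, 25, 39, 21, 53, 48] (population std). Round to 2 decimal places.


Mean = (18 + 25 + 39 + 21 + 53 + 48) / 6 = 34.0
Variance = sum((x_i - mean)^2) / n = 181.3333
Std = sqrt(181.3333) = 13.466
Z = (x - mean) / std
= (25 - 34.0) / 13.466
= -9.0 / 13.466
= -0.67

-0.67


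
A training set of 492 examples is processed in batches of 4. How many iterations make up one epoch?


Iterations per epoch = dataset_size / batch_size
= 492 / 4
= 123

123


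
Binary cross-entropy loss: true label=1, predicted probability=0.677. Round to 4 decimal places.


For y=1: Loss = -log(p)
= -log(0.677)
= -(-0.3901)
= 0.3901

0.3901


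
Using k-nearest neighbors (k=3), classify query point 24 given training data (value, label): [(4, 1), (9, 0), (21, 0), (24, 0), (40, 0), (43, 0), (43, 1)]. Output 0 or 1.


Distances from query 24:
Point 24 (class 0): distance = 0
Point 21 (class 0): distance = 3
Point 9 (class 0): distance = 15
K=3 nearest neighbors: classes = [0, 0, 0]
Votes for class 1: 0 / 3
Majority vote => class 0

0


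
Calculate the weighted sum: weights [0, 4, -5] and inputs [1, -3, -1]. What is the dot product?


Element-wise products:
0 * 1 = 0
4 * -3 = -12
-5 * -1 = 5
Sum = 0 + -12 + 5
= -7

-7


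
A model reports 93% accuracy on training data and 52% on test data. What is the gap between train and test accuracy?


Gap = train_accuracy - test_accuracy
= 93 - 52
= 41%
This large gap strongly indicates overfitting.

41


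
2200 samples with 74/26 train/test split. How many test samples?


Train samples = 2200 * 74% = 1628
Test samples = 2200 - 1628
= 572

572


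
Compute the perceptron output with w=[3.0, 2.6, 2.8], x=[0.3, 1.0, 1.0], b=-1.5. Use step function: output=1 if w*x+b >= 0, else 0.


z = w . x + b
= 3.0*0.3 + 2.6*1.0 + 2.8*1.0 + -1.5
= 0.9 + 2.6 + 2.8 + -1.5
= 6.3 + -1.5
= 4.8
Since z = 4.8 >= 0, output = 1

1


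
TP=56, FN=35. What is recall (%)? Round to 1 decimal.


Recall = TP / (TP + FN) * 100
= 56 / (56 + 35)
= 56 / 91
= 0.6154
= 61.5%

61.5


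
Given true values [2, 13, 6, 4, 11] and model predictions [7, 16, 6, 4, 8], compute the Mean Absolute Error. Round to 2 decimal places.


Absolute errors: [5, 3, 0, 0, 3]
Sum of absolute errors = 11
MAE = 11 / 5 = 2.20

2.20


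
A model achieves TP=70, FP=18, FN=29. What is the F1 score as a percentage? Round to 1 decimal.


Precision = TP / (TP + FP) = 70 / 88 = 0.7955
Recall = TP / (TP + FN) = 70 / 99 = 0.7071
F1 = 2 * P * R / (P + R)
= 2 * 0.7955 * 0.7071 / (0.7955 + 0.7071)
= 1.1249 / 1.5025
= 0.7487
As percentage: 74.9%

74.9


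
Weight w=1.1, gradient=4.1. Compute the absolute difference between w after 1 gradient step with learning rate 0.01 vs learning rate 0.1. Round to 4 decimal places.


With lr=0.01: w_new = 1.1 - 0.01 * 4.1 = 1.059
With lr=0.1: w_new = 1.1 - 0.1 * 4.1 = 0.69
Absolute difference = |1.059 - 0.69|
= 0.3690

0.3690


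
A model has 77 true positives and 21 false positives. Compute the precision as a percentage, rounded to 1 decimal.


Precision = TP / (TP + FP) * 100
= 77 / (77 + 21)
= 77 / 98
= 0.7857
= 78.6%

78.6


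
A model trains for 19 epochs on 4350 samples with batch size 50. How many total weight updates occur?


Iterations per epoch = 4350 / 50 = 87
Total updates = iterations_per_epoch * epochs
= 87 * 19
= 1653

1653


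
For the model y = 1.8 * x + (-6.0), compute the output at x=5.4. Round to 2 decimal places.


y = 1.8 * 5.4 + (-6.0)
= 9.72 + (-6.0)
= 3.72

3.72


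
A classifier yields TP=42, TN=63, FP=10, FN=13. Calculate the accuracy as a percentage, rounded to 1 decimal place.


Accuracy = (TP + TN) / (TP + TN + FP + FN) * 100
= (42 + 63) / (42 + 63 + 10 + 13)
= 105 / 128
= 0.8203
= 82.0%

82.0


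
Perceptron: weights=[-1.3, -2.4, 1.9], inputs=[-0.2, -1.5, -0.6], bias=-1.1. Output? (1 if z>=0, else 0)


z = w . x + b
= -1.3*-0.2 + -2.4*-1.5 + 1.9*-0.6 + -1.1
= 0.26 + 3.6 + -1.14 + -1.1
= 2.72 + -1.1
= 1.62
Since z = 1.62 >= 0, output = 1

1


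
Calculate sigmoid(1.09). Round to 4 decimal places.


sigmoid(z) = 1 / (1 + exp(-z))
exp(-(1.09)) = exp(-1.09) = 0.3362
1 + 0.3362 = 1.3362
1 / 1.3362 = 0.7484

0.7484


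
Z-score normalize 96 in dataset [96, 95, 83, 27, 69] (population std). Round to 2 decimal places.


Mean = (96 + 95 + 83 + 27 + 69) / 5 = 74.0
Variance = sum((x_i - mean)^2) / n = 648.0
Std = sqrt(648.0) = 25.4558
Z = (x - mean) / std
= (96 - 74.0) / 25.4558
= 22.0 / 25.4558
= 0.86

0.86


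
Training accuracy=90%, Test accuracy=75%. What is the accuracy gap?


Gap = train_accuracy - test_accuracy
= 90 - 75
= 15%
This gap suggests the model is overfitting.

15


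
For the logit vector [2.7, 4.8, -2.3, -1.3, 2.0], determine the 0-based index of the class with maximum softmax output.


Softmax is a monotonic transformation, so it preserves the argmax.
We need to find the index of the maximum logit.
Index 0: 2.7
Index 1: 4.8
Index 2: -2.3
Index 3: -1.3
Index 4: 2.0
Maximum logit = 4.8 at index 1

1


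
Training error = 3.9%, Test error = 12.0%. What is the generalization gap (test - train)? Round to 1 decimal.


Generalization gap = test_error - train_error
= 12.0 - 3.9
= 8.1%
A moderate gap.

8.1


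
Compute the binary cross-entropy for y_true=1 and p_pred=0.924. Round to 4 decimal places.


For y=1: Loss = -log(p)
= -log(0.924)
= -(-0.079)
= 0.0790

0.0790


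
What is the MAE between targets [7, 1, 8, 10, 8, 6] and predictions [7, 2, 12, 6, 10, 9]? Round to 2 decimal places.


Absolute errors: [0, 1, 4, 4, 2, 3]
Sum of absolute errors = 14
MAE = 14 / 6 = 2.33

2.33


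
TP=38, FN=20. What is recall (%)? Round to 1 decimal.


Recall = TP / (TP + FN) * 100
= 38 / (38 + 20)
= 38 / 58
= 0.6552
= 65.5%

65.5


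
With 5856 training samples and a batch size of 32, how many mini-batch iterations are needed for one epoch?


Iterations per epoch = dataset_size / batch_size
= 5856 / 32
= 183

183


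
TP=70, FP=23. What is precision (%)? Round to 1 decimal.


Precision = TP / (TP + FP) * 100
= 70 / (70 + 23)
= 70 / 93
= 0.7527
= 75.3%

75.3


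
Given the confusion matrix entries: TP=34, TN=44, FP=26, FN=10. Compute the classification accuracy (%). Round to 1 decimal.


Accuracy = (TP + TN) / (TP + TN + FP + FN) * 100
= (34 + 44) / (34 + 44 + 26 + 10)
= 78 / 114
= 0.6842
= 68.4%

68.4


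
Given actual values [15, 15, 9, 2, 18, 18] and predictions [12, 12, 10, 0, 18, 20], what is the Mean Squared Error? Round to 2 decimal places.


Differences: [3, 3, -1, 2, 0, -2]
Squared errors: [9, 9, 1, 4, 0, 4]
Sum of squared errors = 27
MSE = 27 / 6 = 4.50

4.50


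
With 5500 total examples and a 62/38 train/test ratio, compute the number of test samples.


Train samples = 5500 * 62% = 3410
Test samples = 5500 - 3410
= 2090

2090


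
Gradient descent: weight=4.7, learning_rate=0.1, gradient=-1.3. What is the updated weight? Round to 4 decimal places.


w_new = w_old - lr * gradient
= 4.7 - 0.1 * -1.3
= 4.7 - (-0.13)
= 4.8300

4.8300


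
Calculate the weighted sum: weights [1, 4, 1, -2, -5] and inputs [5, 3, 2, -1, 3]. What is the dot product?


Element-wise products:
1 * 5 = 5
4 * 3 = 12
1 * 2 = 2
-2 * -1 = 2
-5 * 3 = -15
Sum = 5 + 12 + 2 + 2 + -15
= 6

6


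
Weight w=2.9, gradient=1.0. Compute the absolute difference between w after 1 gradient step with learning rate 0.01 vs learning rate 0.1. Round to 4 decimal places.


With lr=0.01: w_new = 2.9 - 0.01 * 1.0 = 2.89
With lr=0.1: w_new = 2.9 - 0.1 * 1.0 = 2.8
Absolute difference = |2.89 - 2.8|
= 0.0900

0.0900


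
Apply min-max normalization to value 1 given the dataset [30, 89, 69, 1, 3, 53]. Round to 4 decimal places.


Min = 1, Max = 89
Range = 89 - 1 = 88
Scaled = (x - min) / (max - min)
= (1 - 1) / 88
= 0 / 88
= 0.0000

0.0000


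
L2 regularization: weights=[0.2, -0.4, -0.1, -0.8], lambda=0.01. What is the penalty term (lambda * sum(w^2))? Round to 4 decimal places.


Squaring each weight:
0.2^2 = 0.04
(-0.4)^2 = 0.16
(-0.1)^2 = 0.01
(-0.8)^2 = 0.64
Sum of squares = 0.85
Penalty = 0.01 * 0.85 = 0.0085

0.0085


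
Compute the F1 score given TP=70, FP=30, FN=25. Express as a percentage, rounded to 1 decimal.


Precision = TP / (TP + FP) = 70 / 100 = 0.7
Recall = TP / (TP + FN) = 70 / 95 = 0.7368
F1 = 2 * P * R / (P + R)
= 2 * 0.7 * 0.7368 / (0.7 + 0.7368)
= 1.0316 / 1.4368
= 0.7179
As percentage: 71.8%

71.8


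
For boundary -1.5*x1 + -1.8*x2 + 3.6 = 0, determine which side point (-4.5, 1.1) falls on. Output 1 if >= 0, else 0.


Compute -1.5 * -4.5 + -1.8 * 1.1 + 3.6
= 6.75 + -1.98 + 3.6
= 8.37
Since 8.37 >= 0, the point is on the positive side.

1


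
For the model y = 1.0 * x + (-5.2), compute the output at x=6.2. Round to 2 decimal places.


y = 1.0 * 6.2 + (-5.2)
= 6.2 + (-5.2)
= 1.00

1.00


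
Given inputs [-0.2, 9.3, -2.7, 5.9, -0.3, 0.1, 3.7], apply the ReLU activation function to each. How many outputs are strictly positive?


ReLU(x) = max(0, x) for each element:
ReLU(-0.2) = 0
ReLU(9.3) = 9.3
ReLU(-2.7) = 0
ReLU(5.9) = 5.9
ReLU(-0.3) = 0
ReLU(0.1) = 0.1
ReLU(3.7) = 3.7
Active neurons (>0): 4

4


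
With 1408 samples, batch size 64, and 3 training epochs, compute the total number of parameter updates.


Iterations per epoch = 1408 / 64 = 22
Total updates = iterations_per_epoch * epochs
= 22 * 3
= 66

66


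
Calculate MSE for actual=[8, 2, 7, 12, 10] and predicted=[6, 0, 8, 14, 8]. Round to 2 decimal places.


Differences: [2, 2, -1, -2, 2]
Squared errors: [4, 4, 1, 4, 4]
Sum of squared errors = 17
MSE = 17 / 5 = 3.40

3.40


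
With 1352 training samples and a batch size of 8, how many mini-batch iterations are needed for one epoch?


Iterations per epoch = dataset_size / batch_size
= 1352 / 8
= 169

169


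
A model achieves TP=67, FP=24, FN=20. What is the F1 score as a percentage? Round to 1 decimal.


Precision = TP / (TP + FP) = 67 / 91 = 0.7363
Recall = TP / (TP + FN) = 67 / 87 = 0.7701
F1 = 2 * P * R / (P + R)
= 2 * 0.7363 * 0.7701 / (0.7363 + 0.7701)
= 1.134 / 1.5064
= 0.7528
As percentage: 75.3%

75.3


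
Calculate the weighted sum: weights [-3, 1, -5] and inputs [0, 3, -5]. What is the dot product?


Element-wise products:
-3 * 0 = 0
1 * 3 = 3
-5 * -5 = 25
Sum = 0 + 3 + 25
= 28

28


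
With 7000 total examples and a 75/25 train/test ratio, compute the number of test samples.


Train samples = 7000 * 75% = 5250
Test samples = 7000 - 5250
= 1750

1750


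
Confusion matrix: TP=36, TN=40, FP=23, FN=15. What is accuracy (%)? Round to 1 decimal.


Accuracy = (TP + TN) / (TP + TN + FP + FN) * 100
= (36 + 40) / (36 + 40 + 23 + 15)
= 76 / 114
= 0.6667
= 66.7%

66.7


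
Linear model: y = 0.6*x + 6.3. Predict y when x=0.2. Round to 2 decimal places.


y = 0.6 * 0.2 + (6.3)
= 0.12 + (6.3)
= 6.42

6.42


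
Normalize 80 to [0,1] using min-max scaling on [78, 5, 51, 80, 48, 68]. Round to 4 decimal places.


Min = 5, Max = 80
Range = 80 - 5 = 75
Scaled = (x - min) / (max - min)
= (80 - 5) / 75
= 75 / 75
= 1.0000

1.0000


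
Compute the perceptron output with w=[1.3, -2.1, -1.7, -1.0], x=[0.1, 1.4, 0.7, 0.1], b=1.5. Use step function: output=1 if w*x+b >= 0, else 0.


z = w . x + b
= 1.3*0.1 + -2.1*1.4 + -1.7*0.7 + -1.0*0.1 + 1.5
= 0.13 + -2.94 + -1.19 + -0.1 + 1.5
= -4.1 + 1.5
= -2.6
Since z = -2.6 < 0, output = 0

0


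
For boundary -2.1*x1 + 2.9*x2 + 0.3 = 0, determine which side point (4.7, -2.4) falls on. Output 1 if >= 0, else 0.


Compute -2.1 * 4.7 + 2.9 * -2.4 + 0.3
= -9.87 + -6.96 + 0.3
= -16.53
Since -16.53 < 0, the point is on the negative side.

0


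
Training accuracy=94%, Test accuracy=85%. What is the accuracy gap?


Gap = train_accuracy - test_accuracy
= 94 - 85
= 9%
This moderate gap may indicate mild overfitting.

9


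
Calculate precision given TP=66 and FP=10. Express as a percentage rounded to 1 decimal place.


Precision = TP / (TP + FP) * 100
= 66 / (66 + 10)
= 66 / 76
= 0.8684
= 86.8%

86.8


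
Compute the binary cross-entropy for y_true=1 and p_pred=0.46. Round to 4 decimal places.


For y=1: Loss = -log(p)
= -log(0.46)
= -(-0.7765)
= 0.7765

0.7765


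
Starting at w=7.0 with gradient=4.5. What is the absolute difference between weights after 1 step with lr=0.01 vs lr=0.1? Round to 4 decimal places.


With lr=0.01: w_new = 7.0 - 0.01 * 4.5 = 6.955
With lr=0.1: w_new = 7.0 - 0.1 * 4.5 = 6.55
Absolute difference = |6.955 - 6.55|
= 0.4050

0.4050


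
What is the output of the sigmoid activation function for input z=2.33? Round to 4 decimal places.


sigmoid(z) = 1 / (1 + exp(-z))
exp(-(2.33)) = exp(-2.33) = 0.0973
1 + 0.0973 = 1.0973
1 / 1.0973 = 0.9113

0.9113


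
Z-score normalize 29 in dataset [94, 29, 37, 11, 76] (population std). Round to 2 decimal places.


Mean = (94 + 29 + 37 + 11 + 76) / 5 = 49.4
Variance = sum((x_i - mean)^2) / n = 948.24
Std = sqrt(948.24) = 30.7935
Z = (x - mean) / std
= (29 - 49.4) / 30.7935
= -20.4 / 30.7935
= -0.66

-0.66


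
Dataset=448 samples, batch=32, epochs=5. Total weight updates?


Iterations per epoch = 448 / 32 = 14
Total updates = iterations_per_epoch * epochs
= 14 * 5
= 70

70


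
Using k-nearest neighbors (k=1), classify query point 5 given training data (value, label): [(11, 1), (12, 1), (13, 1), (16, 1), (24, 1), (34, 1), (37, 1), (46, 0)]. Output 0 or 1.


Distances from query 5:
Point 11 (class 1): distance = 6
K=1 nearest neighbors: classes = [1]
Votes for class 1: 1 / 1
Majority vote => class 1

1


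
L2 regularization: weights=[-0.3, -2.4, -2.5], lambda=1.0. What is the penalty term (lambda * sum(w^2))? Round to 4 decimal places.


Squaring each weight:
(-0.3)^2 = 0.09
(-2.4)^2 = 5.76
(-2.5)^2 = 6.25
Sum of squares = 12.1
Penalty = 1.0 * 12.1 = 12.1000

12.1000


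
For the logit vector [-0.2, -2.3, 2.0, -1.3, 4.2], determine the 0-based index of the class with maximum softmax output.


Softmax is a monotonic transformation, so it preserves the argmax.
We need to find the index of the maximum logit.
Index 0: -0.2
Index 1: -2.3
Index 2: 2.0
Index 3: -1.3
Index 4: 4.2
Maximum logit = 4.2 at index 4

4


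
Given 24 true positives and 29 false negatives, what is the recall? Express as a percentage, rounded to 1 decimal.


Recall = TP / (TP + FN) * 100
= 24 / (24 + 29)
= 24 / 53
= 0.4528
= 45.3%

45.3


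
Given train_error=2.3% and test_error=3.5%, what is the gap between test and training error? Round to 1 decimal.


Generalization gap = test_error - train_error
= 3.5 - 2.3
= 1.2%
A small gap suggests good generalization.

1.2


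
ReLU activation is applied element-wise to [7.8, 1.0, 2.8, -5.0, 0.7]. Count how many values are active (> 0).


ReLU(x) = max(0, x) for each element:
ReLU(7.8) = 7.8
ReLU(1.0) = 1.0
ReLU(2.8) = 2.8
ReLU(-5.0) = 0
ReLU(0.7) = 0.7
Active neurons (>0): 4

4


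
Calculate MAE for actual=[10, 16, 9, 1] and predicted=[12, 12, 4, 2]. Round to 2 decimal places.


Absolute errors: [2, 4, 5, 1]
Sum of absolute errors = 12
MAE = 12 / 4 = 3.00

3.00


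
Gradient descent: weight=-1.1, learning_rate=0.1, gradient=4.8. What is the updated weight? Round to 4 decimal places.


w_new = w_old - lr * gradient
= -1.1 - 0.1 * 4.8
= -1.1 - (0.48)
= -1.5800

-1.5800


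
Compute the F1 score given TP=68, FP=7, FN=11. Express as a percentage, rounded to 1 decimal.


Precision = TP / (TP + FP) = 68 / 75 = 0.9067
Recall = TP / (TP + FN) = 68 / 79 = 0.8608
F1 = 2 * P * R / (P + R)
= 2 * 0.9067 * 0.8608 / (0.9067 + 0.8608)
= 1.5608 / 1.7674
= 0.8831
As percentage: 88.3%

88.3


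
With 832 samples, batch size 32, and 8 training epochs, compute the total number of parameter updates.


Iterations per epoch = 832 / 32 = 26
Total updates = iterations_per_epoch * epochs
= 26 * 8
= 208

208


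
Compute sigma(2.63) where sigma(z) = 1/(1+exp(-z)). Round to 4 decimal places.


sigmoid(z) = 1 / (1 + exp(-z))
exp(-(2.63)) = exp(-2.63) = 0.0721
1 + 0.0721 = 1.0721
1 / 1.0721 = 0.9328

0.9328


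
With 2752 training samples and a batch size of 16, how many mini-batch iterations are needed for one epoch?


Iterations per epoch = dataset_size / batch_size
= 2752 / 16
= 172

172


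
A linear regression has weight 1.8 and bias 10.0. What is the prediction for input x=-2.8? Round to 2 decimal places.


y = 1.8 * -2.8 + (10.0)
= -5.04 + (10.0)
= 4.96

4.96


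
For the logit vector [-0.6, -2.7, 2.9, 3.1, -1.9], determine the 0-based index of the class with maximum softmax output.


Softmax is a monotonic transformation, so it preserves the argmax.
We need to find the index of the maximum logit.
Index 0: -0.6
Index 1: -2.7
Index 2: 2.9
Index 3: 3.1
Index 4: -1.9
Maximum logit = 3.1 at index 3

3


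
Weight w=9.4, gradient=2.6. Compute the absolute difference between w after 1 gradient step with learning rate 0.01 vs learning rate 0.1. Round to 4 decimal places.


With lr=0.01: w_new = 9.4 - 0.01 * 2.6 = 9.374
With lr=0.1: w_new = 9.4 - 0.1 * 2.6 = 9.14
Absolute difference = |9.374 - 9.14|
= 0.2340

0.2340


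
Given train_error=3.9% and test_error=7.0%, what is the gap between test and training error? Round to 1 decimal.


Generalization gap = test_error - train_error
= 7.0 - 3.9
= 3.1%
A moderate gap.

3.1


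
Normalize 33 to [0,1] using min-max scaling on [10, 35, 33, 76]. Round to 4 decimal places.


Min = 10, Max = 76
Range = 76 - 10 = 66
Scaled = (x - min) / (max - min)
= (33 - 10) / 66
= 23 / 66
= 0.3485

0.3485


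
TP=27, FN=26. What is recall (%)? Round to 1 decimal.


Recall = TP / (TP + FN) * 100
= 27 / (27 + 26)
= 27 / 53
= 0.5094
= 50.9%

50.9


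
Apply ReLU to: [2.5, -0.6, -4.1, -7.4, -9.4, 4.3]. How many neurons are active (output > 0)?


ReLU(x) = max(0, x) for each element:
ReLU(2.5) = 2.5
ReLU(-0.6) = 0
ReLU(-4.1) = 0
ReLU(-7.4) = 0
ReLU(-9.4) = 0
ReLU(4.3) = 4.3
Active neurons (>0): 2

2


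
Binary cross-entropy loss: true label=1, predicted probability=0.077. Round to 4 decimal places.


For y=1: Loss = -log(p)
= -log(0.077)
= -(-2.5639)
= 2.5639

2.5639


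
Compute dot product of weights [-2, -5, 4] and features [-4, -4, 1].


Element-wise products:
-2 * -4 = 8
-5 * -4 = 20
4 * 1 = 4
Sum = 8 + 20 + 4
= 32

32


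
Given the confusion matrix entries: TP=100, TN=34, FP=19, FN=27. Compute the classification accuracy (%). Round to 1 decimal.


Accuracy = (TP + TN) / (TP + TN + FP + FN) * 100
= (100 + 34) / (100 + 34 + 19 + 27)
= 134 / 180
= 0.7444
= 74.4%

74.4


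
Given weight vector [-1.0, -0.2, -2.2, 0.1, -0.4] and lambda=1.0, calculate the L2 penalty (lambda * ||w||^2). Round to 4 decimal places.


Squaring each weight:
(-1.0)^2 = 1.0
(-0.2)^2 = 0.04
(-2.2)^2 = 4.84
0.1^2 = 0.01
(-0.4)^2 = 0.16
Sum of squares = 6.05
Penalty = 1.0 * 6.05 = 6.0500

6.0500


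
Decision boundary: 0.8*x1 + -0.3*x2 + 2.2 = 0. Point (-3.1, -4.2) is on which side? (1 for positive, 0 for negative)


Compute 0.8 * -3.1 + -0.3 * -4.2 + 2.2
= -2.48 + 1.26 + 2.2
= 0.98
Since 0.98 >= 0, the point is on the positive side.

1


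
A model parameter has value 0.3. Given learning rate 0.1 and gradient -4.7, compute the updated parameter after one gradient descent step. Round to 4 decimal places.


w_new = w_old - lr * gradient
= 0.3 - 0.1 * -4.7
= 0.3 - (-0.47)
= 0.7700

0.7700


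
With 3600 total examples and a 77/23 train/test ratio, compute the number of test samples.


Train samples = 3600 * 77% = 2772
Test samples = 3600 - 2772
= 828

828


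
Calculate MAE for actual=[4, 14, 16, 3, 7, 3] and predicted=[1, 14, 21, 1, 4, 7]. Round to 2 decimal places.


Absolute errors: [3, 0, 5, 2, 3, 4]
Sum of absolute errors = 17
MAE = 17 / 6 = 2.83

2.83


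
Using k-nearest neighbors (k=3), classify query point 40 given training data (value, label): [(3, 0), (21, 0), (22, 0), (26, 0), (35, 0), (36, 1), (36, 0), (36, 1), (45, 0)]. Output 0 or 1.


Distances from query 40:
Point 36 (class 0): distance = 4
Point 36 (class 1): distance = 4
Point 36 (class 1): distance = 4
K=3 nearest neighbors: classes = [0, 1, 1]
Votes for class 1: 2 / 3
Majority vote => class 1

1


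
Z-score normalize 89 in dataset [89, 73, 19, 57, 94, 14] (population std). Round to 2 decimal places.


Mean = (89 + 73 + 19 + 57 + 94 + 14) / 6 = 57.6667
Variance = sum((x_i - mean)^2) / n = 989.8889
Std = sqrt(989.8889) = 31.4625
Z = (x - mean) / std
= (89 - 57.6667) / 31.4625
= 31.3333 / 31.4625
= 1.00

1.00


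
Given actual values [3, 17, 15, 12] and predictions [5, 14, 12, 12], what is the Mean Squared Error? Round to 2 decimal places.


Differences: [-2, 3, 3, 0]
Squared errors: [4, 9, 9, 0]
Sum of squared errors = 22
MSE = 22 / 4 = 5.50

5.50


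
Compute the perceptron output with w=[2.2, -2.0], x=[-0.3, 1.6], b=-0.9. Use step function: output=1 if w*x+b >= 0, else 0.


z = w . x + b
= 2.2*-0.3 + -2.0*1.6 + -0.9
= -0.66 + -3.2 + -0.9
= -3.86 + -0.9
= -4.76
Since z = -4.76 < 0, output = 0

0


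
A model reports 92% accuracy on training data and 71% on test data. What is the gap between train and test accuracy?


Gap = train_accuracy - test_accuracy
= 92 - 71
= 21%
This large gap strongly indicates overfitting.

21


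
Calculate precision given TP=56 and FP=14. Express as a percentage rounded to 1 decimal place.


Precision = TP / (TP + FP) * 100
= 56 / (56 + 14)
= 56 / 70
= 0.8
= 80.0%

80.0


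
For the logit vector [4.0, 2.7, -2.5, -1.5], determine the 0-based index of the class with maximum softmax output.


Softmax is a monotonic transformation, so it preserves the argmax.
We need to find the index of the maximum logit.
Index 0: 4.0
Index 1: 2.7
Index 2: -2.5
Index 3: -1.5
Maximum logit = 4.0 at index 0

0


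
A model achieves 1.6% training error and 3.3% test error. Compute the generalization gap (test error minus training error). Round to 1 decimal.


Generalization gap = test_error - train_error
= 3.3 - 1.6
= 1.7%
A small gap suggests good generalization.

1.7


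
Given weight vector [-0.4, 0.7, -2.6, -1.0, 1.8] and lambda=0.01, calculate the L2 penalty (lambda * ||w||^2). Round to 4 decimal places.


Squaring each weight:
(-0.4)^2 = 0.16
0.7^2 = 0.49
(-2.6)^2 = 6.76
(-1.0)^2 = 1.0
1.8^2 = 3.24
Sum of squares = 11.65
Penalty = 0.01 * 11.65 = 0.1165

0.1165


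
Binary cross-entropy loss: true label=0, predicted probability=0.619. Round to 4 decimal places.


For y=0: Loss = -log(1-p)
= -log(1 - 0.619)
= -log(0.381)
= -(-0.965)
= 0.9650

0.9650


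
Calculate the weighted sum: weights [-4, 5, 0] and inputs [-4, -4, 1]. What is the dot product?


Element-wise products:
-4 * -4 = 16
5 * -4 = -20
0 * 1 = 0
Sum = 16 + -20 + 0
= -4

-4


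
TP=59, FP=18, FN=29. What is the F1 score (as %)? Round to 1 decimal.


Precision = TP / (TP + FP) = 59 / 77 = 0.7662
Recall = TP / (TP + FN) = 59 / 88 = 0.6705
F1 = 2 * P * R / (P + R)
= 2 * 0.7662 * 0.6705 / (0.7662 + 0.6705)
= 1.0274 / 1.4367
= 0.7152
As percentage: 71.5%

71.5


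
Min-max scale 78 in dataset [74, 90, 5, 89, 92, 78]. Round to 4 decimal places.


Min = 5, Max = 92
Range = 92 - 5 = 87
Scaled = (x - min) / (max - min)
= (78 - 5) / 87
= 73 / 87
= 0.8391

0.8391


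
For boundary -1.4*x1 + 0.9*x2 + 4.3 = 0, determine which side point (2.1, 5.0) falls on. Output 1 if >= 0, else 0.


Compute -1.4 * 2.1 + 0.9 * 5.0 + 4.3
= -2.94 + 4.5 + 4.3
= 5.86
Since 5.86 >= 0, the point is on the positive side.

1


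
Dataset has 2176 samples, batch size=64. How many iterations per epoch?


Iterations per epoch = dataset_size / batch_size
= 2176 / 64
= 34

34


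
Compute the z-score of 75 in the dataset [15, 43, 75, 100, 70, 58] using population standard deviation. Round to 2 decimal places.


Mean = (15 + 43 + 75 + 100 + 70 + 58) / 6 = 60.1667
Variance = sum((x_i - mean)^2) / n = 707.1389
Std = sqrt(707.1389) = 26.5921
Z = (x - mean) / std
= (75 - 60.1667) / 26.5921
= 14.8333 / 26.5921
= 0.56

0.56


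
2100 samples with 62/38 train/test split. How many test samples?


Train samples = 2100 * 62% = 1302
Test samples = 2100 - 1302
= 798

798


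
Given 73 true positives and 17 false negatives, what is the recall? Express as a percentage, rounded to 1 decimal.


Recall = TP / (TP + FN) * 100
= 73 / (73 + 17)
= 73 / 90
= 0.8111
= 81.1%

81.1


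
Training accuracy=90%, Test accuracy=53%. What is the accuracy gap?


Gap = train_accuracy - test_accuracy
= 90 - 53
= 37%
This large gap strongly indicates overfitting.

37


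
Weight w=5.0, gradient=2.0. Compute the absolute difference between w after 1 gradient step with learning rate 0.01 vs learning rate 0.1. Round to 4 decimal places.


With lr=0.01: w_new = 5.0 - 0.01 * 2.0 = 4.98
With lr=0.1: w_new = 5.0 - 0.1 * 2.0 = 4.8
Absolute difference = |4.98 - 4.8|
= 0.1800

0.1800


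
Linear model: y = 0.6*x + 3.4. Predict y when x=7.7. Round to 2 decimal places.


y = 0.6 * 7.7 + (3.4)
= 4.62 + (3.4)
= 8.02

8.02


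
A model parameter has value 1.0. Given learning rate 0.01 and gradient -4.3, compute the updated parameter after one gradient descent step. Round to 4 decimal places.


w_new = w_old - lr * gradient
= 1.0 - 0.01 * -4.3
= 1.0 - (-0.043)
= 1.0430

1.0430


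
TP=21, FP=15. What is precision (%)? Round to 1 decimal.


Precision = TP / (TP + FP) * 100
= 21 / (21 + 15)
= 21 / 36
= 0.5833
= 58.3%

58.3


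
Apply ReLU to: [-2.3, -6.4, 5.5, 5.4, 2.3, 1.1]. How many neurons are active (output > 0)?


ReLU(x) = max(0, x) for each element:
ReLU(-2.3) = 0
ReLU(-6.4) = 0
ReLU(5.5) = 5.5
ReLU(5.4) = 5.4
ReLU(2.3) = 2.3
ReLU(1.1) = 1.1
Active neurons (>0): 4

4


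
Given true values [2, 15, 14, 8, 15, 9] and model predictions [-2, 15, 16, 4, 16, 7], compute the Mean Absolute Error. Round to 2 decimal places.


Absolute errors: [4, 0, 2, 4, 1, 2]
Sum of absolute errors = 13
MAE = 13 / 6 = 2.17

2.17


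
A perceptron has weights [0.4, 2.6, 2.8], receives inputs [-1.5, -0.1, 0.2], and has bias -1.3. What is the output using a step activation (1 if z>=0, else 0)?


z = w . x + b
= 0.4*-1.5 + 2.6*-0.1 + 2.8*0.2 + -1.3
= -0.6 + -0.26 + 0.56 + -1.3
= -0.3 + -1.3
= -1.6
Since z = -1.6 < 0, output = 0

0


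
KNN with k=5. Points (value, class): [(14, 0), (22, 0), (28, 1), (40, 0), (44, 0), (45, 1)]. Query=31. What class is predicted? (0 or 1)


Distances from query 31:
Point 28 (class 1): distance = 3
Point 22 (class 0): distance = 9
Point 40 (class 0): distance = 9
Point 44 (class 0): distance = 13
Point 45 (class 1): distance = 14
K=5 nearest neighbors: classes = [1, 0, 0, 0, 1]
Votes for class 1: 2 / 5
Majority vote => class 0

0


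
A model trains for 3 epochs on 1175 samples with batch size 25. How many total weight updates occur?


Iterations per epoch = 1175 / 25 = 47
Total updates = iterations_per_epoch * epochs
= 47 * 3
= 141

141


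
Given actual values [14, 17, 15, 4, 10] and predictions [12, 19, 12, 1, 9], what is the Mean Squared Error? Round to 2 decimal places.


Differences: [2, -2, 3, 3, 1]
Squared errors: [4, 4, 9, 9, 1]
Sum of squared errors = 27
MSE = 27 / 5 = 5.40

5.40


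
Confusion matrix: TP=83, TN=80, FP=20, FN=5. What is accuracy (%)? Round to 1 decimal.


Accuracy = (TP + TN) / (TP + TN + FP + FN) * 100
= (83 + 80) / (83 + 80 + 20 + 5)
= 163 / 188
= 0.867
= 86.7%

86.7


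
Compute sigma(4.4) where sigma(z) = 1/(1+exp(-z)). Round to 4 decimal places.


sigmoid(z) = 1 / (1 + exp(-z))
exp(-(4.4)) = exp(-4.4) = 0.0123
1 + 0.0123 = 1.0123
1 / 1.0123 = 0.9879

0.9879


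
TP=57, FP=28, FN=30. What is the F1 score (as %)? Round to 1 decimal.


Precision = TP / (TP + FP) = 57 / 85 = 0.6706
Recall = TP / (TP + FN) = 57 / 87 = 0.6552
F1 = 2 * P * R / (P + R)
= 2 * 0.6706 * 0.6552 / (0.6706 + 0.6552)
= 0.8787 / 1.3258
= 0.6628
As percentage: 66.3%

66.3


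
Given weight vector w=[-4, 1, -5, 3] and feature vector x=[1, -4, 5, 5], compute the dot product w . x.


Element-wise products:
-4 * 1 = -4
1 * -4 = -4
-5 * 5 = -25
3 * 5 = 15
Sum = -4 + -4 + -25 + 15
= -18

-18


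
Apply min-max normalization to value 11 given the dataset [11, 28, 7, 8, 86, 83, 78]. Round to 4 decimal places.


Min = 7, Max = 86
Range = 86 - 7 = 79
Scaled = (x - min) / (max - min)
= (11 - 7) / 79
= 4 / 79
= 0.0506

0.0506


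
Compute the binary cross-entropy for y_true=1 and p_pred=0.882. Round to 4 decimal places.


For y=1: Loss = -log(p)
= -log(0.882)
= -(-0.1256)
= 0.1256

0.1256


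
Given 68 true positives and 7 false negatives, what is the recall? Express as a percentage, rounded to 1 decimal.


Recall = TP / (TP + FN) * 100
= 68 / (68 + 7)
= 68 / 75
= 0.9067
= 90.7%

90.7


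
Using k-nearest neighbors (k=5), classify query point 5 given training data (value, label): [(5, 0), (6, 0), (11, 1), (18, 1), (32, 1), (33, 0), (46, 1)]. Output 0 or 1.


Distances from query 5:
Point 5 (class 0): distance = 0
Point 6 (class 0): distance = 1
Point 11 (class 1): distance = 6
Point 18 (class 1): distance = 13
Point 32 (class 1): distance = 27
K=5 nearest neighbors: classes = [0, 0, 1, 1, 1]
Votes for class 1: 3 / 5
Majority vote => class 1

1


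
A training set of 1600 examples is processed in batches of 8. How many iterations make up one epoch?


Iterations per epoch = dataset_size / batch_size
= 1600 / 8
= 200

200


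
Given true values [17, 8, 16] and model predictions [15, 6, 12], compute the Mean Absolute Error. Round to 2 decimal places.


Absolute errors: [2, 2, 4]
Sum of absolute errors = 8
MAE = 8 / 3 = 2.67

2.67


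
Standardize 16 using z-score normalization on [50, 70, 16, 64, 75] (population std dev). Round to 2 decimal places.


Mean = (50 + 70 + 16 + 64 + 75) / 5 = 55.0
Variance = sum((x_i - mean)^2) / n = 450.4
Std = sqrt(450.4) = 21.2226
Z = (x - mean) / std
= (16 - 55.0) / 21.2226
= -39.0 / 21.2226
= -1.84

-1.84


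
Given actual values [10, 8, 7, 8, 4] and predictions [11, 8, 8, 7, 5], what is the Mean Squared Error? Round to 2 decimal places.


Differences: [-1, 0, -1, 1, -1]
Squared errors: [1, 0, 1, 1, 1]
Sum of squared errors = 4
MSE = 4 / 5 = 0.80

0.80


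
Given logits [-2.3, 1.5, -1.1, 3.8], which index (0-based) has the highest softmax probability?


Softmax is a monotonic transformation, so it preserves the argmax.
We need to find the index of the maximum logit.
Index 0: -2.3
Index 1: 1.5
Index 2: -1.1
Index 3: 3.8
Maximum logit = 3.8 at index 3

3


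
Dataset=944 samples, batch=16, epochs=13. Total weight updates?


Iterations per epoch = 944 / 16 = 59
Total updates = iterations_per_epoch * epochs
= 59 * 13
= 767

767


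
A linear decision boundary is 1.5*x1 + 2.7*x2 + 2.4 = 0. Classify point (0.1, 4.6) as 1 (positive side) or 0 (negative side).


Compute 1.5 * 0.1 + 2.7 * 4.6 + 2.4
= 0.15 + 12.42 + 2.4
= 14.97
Since 14.97 >= 0, the point is on the positive side.

1


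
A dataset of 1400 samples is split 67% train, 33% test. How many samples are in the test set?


Train samples = 1400 * 67% = 938
Test samples = 1400 - 938
= 462

462


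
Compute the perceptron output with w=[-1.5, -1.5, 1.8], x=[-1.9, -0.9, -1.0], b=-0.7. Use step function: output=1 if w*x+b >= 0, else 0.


z = w . x + b
= -1.5*-1.9 + -1.5*-0.9 + 1.8*-1.0 + -0.7
= 2.85 + 1.35 + -1.8 + -0.7
= 2.4 + -0.7
= 1.7
Since z = 1.7 >= 0, output = 1

1


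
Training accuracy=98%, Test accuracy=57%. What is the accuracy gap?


Gap = train_accuracy - test_accuracy
= 98 - 57
= 41%
This large gap strongly indicates overfitting.

41
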